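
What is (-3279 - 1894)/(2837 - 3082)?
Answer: 739/35 ≈ 21.114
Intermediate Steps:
(-3279 - 1894)/(2837 - 3082) = -5173/(-245) = -5173*(-1/245) = 739/35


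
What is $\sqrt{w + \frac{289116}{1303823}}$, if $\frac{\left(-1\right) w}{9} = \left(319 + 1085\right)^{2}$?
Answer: $\frac{6 i \sqrt{837744325220790003}}{1303823} \approx 4212.0 i$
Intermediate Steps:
$w = -17740944$ ($w = - 9 \left(319 + 1085\right)^{2} = - 9 \cdot 1404^{2} = \left(-9\right) 1971216 = -17740944$)
$\sqrt{w + \frac{289116}{1303823}} = \sqrt{-17740944 + \frac{289116}{1303823}} = \sqrt{- \frac{23131050539796}{1303823}} = \frac{6 i \sqrt{837744325220790003}}{1303823}$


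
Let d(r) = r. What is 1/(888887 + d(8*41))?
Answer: 1/889215 ≈ 1.1246e-6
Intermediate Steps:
1/(888887 + d(8*41)) = 1/(888887 + 8*41) = 1/(888887 + 328) = 1/889215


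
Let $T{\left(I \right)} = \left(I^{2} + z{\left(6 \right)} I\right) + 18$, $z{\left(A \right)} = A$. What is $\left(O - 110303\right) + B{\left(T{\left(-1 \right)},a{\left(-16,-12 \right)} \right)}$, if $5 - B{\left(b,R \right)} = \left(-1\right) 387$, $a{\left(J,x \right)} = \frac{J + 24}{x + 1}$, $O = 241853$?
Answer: $131942$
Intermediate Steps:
$T{\left(I \right)} = 18 + I^{2} + 6 I$ ($T{\left(I \right)} = \left(I^{2} + 6 I\right) + 18 = 18 + I^{2} + 6 I$)
$a{\left(J,x \right)} = \frac{24 + J}{1 + x}$
$B{\left(b,R \right)} = 392$ ($B{\left(b,R \right)} = 5 - \left(-1\right) 387 = 5 - -387 = 5 + 387 = 392$)
$\left(O - 110303\right) + B{\left(T{\left(-1 \right)},a{\left(-16,-12 \right)} \right)} = \left(241853 - 110303\right) + 392 = 131550 + 392 = 131942$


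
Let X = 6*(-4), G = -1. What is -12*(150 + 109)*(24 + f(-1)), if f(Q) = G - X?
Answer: -146076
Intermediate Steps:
X = -24
f(Q) = 23 (f(Q) = -1 - 1*(-24) = -1 + 24 = 23)
-12*(150 + 109)*(24 + f(-1)) = -12*(150 + 109)*(24 + 23) = -3108*47 = -12*12173 = -146076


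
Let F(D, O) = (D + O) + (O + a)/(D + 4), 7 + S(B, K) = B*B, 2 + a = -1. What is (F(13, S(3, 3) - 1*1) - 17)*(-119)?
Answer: 371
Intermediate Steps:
a = -3 (a = -2 - 1 = -3)
S(B, K) = -7 + B² (S(B, K) = -7 + B*B = -7 + B²)
F(D, O) = D + O + (-3 + O)/(4 + D) (F(D, O) = (D + O) + (O - 3)/(D + 4) = (D + O) + (-3 + O)/(4 + D) = D + O + (-3 + O)/(4 + D))
(F(13, S(3, 3) - 1*1) - 17)*(-119) = ((-3 + 13² + 4*13 + 5*((-7 + 3²) - 1*1) + 13*((-7 + 3²) - 1*1))/(4 + 13) - 17)*(-119) = ((-3 + 169 + 52 + 5*((-7 + 9) - 1) + 13*((-7 + 9) - 1))/17 - 17)*(-119) = ((-3 + 169 + 52 + 5*(2 - 1) + 13*(2 - 1))/17 - 17)*(-119) = ((-3 + 169 + 52 + 5*1 + 13*1)/17 - 17)*(-119) = ((-3 + 169 + 52 + 5 + 13)/17 - 17)*(-119) = ((1/17)*236 - 17)*(-119) = (236/17 - 17)*(-119) = -53/17*(-119) = 371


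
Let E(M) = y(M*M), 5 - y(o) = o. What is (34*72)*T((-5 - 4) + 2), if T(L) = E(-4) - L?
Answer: -9792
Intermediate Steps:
y(o) = 5 - o
E(M) = 5 - M**2 (E(M) = 5 - M*M = 5 - M**2)
T(L) = -11 - L (T(L) = (5 - 1*(-4)**2) - L = (5 - 1*16) - L = (5 - 16) - L = -11 - L)
(34*72)*T((-5 - 4) + 2) = (34*72)*(-11 - ((-5 - 4) + 2)) = 2448*(-11 - (-9 + 2)) = 2448*(-11 - 1*(-7)) = 2448*(-11 + 7) = 2448*(-4) = -9792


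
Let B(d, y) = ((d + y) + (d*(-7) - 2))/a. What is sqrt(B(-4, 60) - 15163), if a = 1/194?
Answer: sqrt(745) ≈ 27.295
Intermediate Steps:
a = 1/194 ≈ 0.0051546
B(d, y) = -388 - 1164*d + 194*y (B(d, y) = ((d + y) + (d*(-7) - 2))/(1/194) = ((d + y) + (-7*d - 2))*194 = ((d + y) + (-2 - 7*d))*194 = (-2 + y - 6*d)*194 = -388 - 1164*d + 194*y)
sqrt(B(-4, 60) - 15163) = sqrt((-388 - 1164*(-4) + 194*60) - 15163) = sqrt((-388 + 4656 + 11640) - 15163) = sqrt(15908 - 15163) = sqrt(745)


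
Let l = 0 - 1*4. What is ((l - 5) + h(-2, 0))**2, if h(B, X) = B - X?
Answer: 121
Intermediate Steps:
l = -4 (l = 0 - 4 = -4)
((l - 5) + h(-2, 0))**2 = ((-4 - 5) + (-2 - 1*0))**2 = (-9 + (-2 + 0))**2 = (-9 - 2)**2 = (-11)**2 = 121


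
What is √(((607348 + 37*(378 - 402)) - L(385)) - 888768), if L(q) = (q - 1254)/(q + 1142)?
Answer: I*√658264423569/1527 ≈ 531.33*I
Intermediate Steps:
L(q) = (-1254 + q)/(1142 + q)
√(((607348 + 37*(378 - 402)) - L(385)) - 888768) = √(((607348 + 37*(378 - 402)) - (-1254 + 385)/(1142 + 385)) - 888768) = √(((607348 + 37*(-24)) - (-869)/1527) - 888768) = √(((607348 - 888) - (-869)/1527) - 888768) = √((606460 - 1*(-869/1527)) - 888768) = √((606460 + 869/1527) - 888768) = √(926065289/1527 - 888768) = √(-431083447/1527) = I*√658264423569/1527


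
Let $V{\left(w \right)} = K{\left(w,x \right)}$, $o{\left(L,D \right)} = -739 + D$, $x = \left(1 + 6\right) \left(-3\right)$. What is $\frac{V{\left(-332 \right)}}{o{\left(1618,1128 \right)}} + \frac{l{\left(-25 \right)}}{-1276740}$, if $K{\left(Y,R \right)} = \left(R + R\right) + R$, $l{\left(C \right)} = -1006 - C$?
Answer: $- \frac{8894779}{55183540} \approx -0.16119$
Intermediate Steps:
$x = -21$ ($x = 7 \left(-3\right) = -21$)
$K{\left(Y,R \right)} = 3 R$ ($K{\left(Y,R \right)} = 2 R + R = 3 R$)
$V{\left(w \right)} = -63$ ($V{\left(w \right)} = 3 \left(-21\right) = -63$)
$\frac{V{\left(-332 \right)}}{o{\left(1618,1128 \right)}} + \frac{l{\left(-25 \right)}}{-1276740} = - \frac{63}{-739 + 1128} + \frac{-1006 - -25}{-1276740} = - \frac{63}{389} + \left(-1006 + 25\right) \left(- \frac{1}{1276740}\right) = \left(-63\right) \frac{1}{389} - - \frac{109}{141860} = - \frac{63}{389} + \frac{109}{141860} = - \frac{8894779}{55183540}$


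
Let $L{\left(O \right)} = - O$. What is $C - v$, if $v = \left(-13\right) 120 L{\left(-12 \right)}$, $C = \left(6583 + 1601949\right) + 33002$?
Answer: $1660254$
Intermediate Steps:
$C = 1641534$ ($C = 1608532 + 33002 = 1641534$)
$v = -18720$ ($v = \left(-13\right) 120 \left(\left(-1\right) \left(-12\right)\right) = \left(-1560\right) 12 = -18720$)
$C - v = 1641534 - -18720 = 1641534 + 18720 = 1660254$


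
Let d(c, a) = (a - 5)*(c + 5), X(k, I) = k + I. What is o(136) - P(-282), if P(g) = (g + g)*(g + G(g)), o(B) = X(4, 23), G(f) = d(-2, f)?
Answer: -644625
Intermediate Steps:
X(k, I) = I + k
d(c, a) = (-5 + a)*(5 + c)
G(f) = -15 + 3*f (G(f) = -25 - 5*(-2) + 5*f + f*(-2) = -25 + 10 + 5*f - 2*f = -15 + 3*f)
o(B) = 27 (o(B) = 23 + 4 = 27)
P(g) = 2*g*(-15 + 4*g) (P(g) = (g + g)*(g + (-15 + 3*g)) = (2*g)*(-15 + 4*g) = 2*g*(-15 + 4*g))
o(136) - P(-282) = 27 - 2*(-282)*(-15 + 4*(-282)) = 27 - 2*(-282)*(-15 - 1128) = 27 - 2*(-282)*(-1143) = 27 - 1*644652 = 27 - 644652 = -644625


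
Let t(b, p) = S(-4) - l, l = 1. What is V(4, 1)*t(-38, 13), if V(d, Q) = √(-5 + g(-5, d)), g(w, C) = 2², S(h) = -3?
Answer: -4*I ≈ -4.0*I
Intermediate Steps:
g(w, C) = 4
t(b, p) = -4 (t(b, p) = -3 - 1*1 = -3 - 1 = -4)
V(d, Q) = I (V(d, Q) = √(-5 + 4) = √(-1) = I)
V(4, 1)*t(-38, 13) = I*(-4) = -4*I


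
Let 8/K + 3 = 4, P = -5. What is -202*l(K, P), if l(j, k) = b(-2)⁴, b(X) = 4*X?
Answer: -827392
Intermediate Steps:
K = 8 (K = 8/(-3 + 4) = 8/1 = 8*1 = 8)
l(j, k) = 4096 (l(j, k) = (4*(-2))⁴ = (-8)⁴ = 4096)
-202*l(K, P) = -202*4096 = -827392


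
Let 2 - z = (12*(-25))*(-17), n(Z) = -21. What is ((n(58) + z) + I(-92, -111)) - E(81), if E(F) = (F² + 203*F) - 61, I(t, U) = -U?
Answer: -27951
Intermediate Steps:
E(F) = -61 + F² + 203*F
z = -5098 (z = 2 - 12*(-25)*(-17) = 2 - (-300)*(-17) = 2 - 1*5100 = 2 - 5100 = -5098)
((n(58) + z) + I(-92, -111)) - E(81) = ((-21 - 5098) - 1*(-111)) - (-61 + 81² + 203*81) = (-5119 + 111) - (-61 + 6561 + 16443) = -5008 - 1*22943 = -5008 - 22943 = -27951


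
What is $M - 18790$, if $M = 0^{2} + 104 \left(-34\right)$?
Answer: $-22326$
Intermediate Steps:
$M = -3536$ ($M = 0 - 3536 = -3536$)
$M - 18790 = -3536 - 18790 = -22326$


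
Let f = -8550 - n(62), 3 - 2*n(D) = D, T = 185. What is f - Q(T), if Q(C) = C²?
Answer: -85491/2 ≈ -42746.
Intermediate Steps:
n(D) = 3/2 - D/2
f = -17041/2 (f = -8550 - (3/2 - ½*62) = -8550 - (3/2 - 31) = -8550 - 1*(-59/2) = -8550 + 59/2 = -17041/2 ≈ -8520.5)
f - Q(T) = -17041/2 - 1*185² = -17041/2 - 1*34225 = -17041/2 - 34225 = -85491/2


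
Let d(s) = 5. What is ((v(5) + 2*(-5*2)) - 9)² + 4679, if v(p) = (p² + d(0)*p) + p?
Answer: 5355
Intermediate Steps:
v(p) = p² + 6*p (v(p) = (p² + 5*p) + p = p² + 6*p)
((v(5) + 2*(-5*2)) - 9)² + 4679 = ((5*(6 + 5) + 2*(-5*2)) - 9)² + 4679 = ((5*11 + 2*(-10)) - 9)² + 4679 = ((55 - 20) - 9)² + 4679 = (35 - 9)² + 4679 = 26² + 4679 = 676 + 4679 = 5355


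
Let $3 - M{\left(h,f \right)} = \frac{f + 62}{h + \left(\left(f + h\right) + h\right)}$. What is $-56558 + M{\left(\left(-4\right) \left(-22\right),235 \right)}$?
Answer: $- \frac{28221242}{499} \approx -56556.0$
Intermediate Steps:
$M{\left(h,f \right)} = 3 - \frac{62 + f}{f + 3 h}$ ($M{\left(h,f \right)} = 3 - \frac{f + 62}{h + \left(\left(f + h\right) + h\right)} = 3 - \frac{62 + f}{h + \left(f + 2 h\right)} = 3 - \frac{62 + f}{f + 3 h}$)
$-56558 + M{\left(\left(-4\right) \left(-22\right),235 \right)} = -56558 + \frac{-62 + 2 \cdot 235 + 9 \left(\left(-4\right) \left(-22\right)\right)}{235 + 3 \left(\left(-4\right) \left(-22\right)\right)} = -56558 + \frac{-62 + 470 + 9 \cdot 88}{235 + 3 \cdot 88} = -56558 + \frac{-62 + 470 + 792}{235 + 264} = -56558 + \frac{1}{499} \cdot 1200 = -56558 + \frac{1200}{499} = - \frac{28221242}{499}$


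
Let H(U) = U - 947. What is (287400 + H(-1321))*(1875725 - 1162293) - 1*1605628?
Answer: 203420687396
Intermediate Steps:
H(U) = -947 + U
(287400 + H(-1321))*(1875725 - 1162293) - 1*1605628 = (287400 + (-947 - 1321))*(1875725 - 1162293) - 1*1605628 = (287400 - 2268)*713432 - 1605628 = 285132*713432 - 1605628 = 203422293024 - 1605628 = 203420687396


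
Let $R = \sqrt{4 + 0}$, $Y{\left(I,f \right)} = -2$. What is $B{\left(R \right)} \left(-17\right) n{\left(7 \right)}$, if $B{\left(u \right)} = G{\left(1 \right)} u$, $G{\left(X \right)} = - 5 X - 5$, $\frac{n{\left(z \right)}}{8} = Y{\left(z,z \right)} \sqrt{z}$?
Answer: $- 5440 \sqrt{7} \approx -14393.0$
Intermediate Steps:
$n{\left(z \right)} = - 16 \sqrt{z}$ ($n{\left(z \right)} = 8 \left(- 2 \sqrt{z}\right) = - 16 \sqrt{z}$)
$G{\left(X \right)} = -5 - 5 X$
$R = 2$ ($R = \sqrt{4} = 2$)
$B{\left(u \right)} = - 10 u$ ($B{\left(u \right)} = \left(-5 - 5\right) u = - 10 u$)
$B{\left(R \right)} \left(-17\right) n{\left(7 \right)} = \left(-10\right) 2 \left(-17\right) \left(- 16 \sqrt{7}\right) = \left(-20\right) \left(-17\right) \left(- 16 \sqrt{7}\right) = 340 \left(- 16 \sqrt{7}\right) = - 5440 \sqrt{7}$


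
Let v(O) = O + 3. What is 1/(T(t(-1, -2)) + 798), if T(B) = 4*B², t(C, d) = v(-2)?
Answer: 1/802 ≈ 0.0012469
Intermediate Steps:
v(O) = 3 + O
t(C, d) = 1 (t(C, d) = 3 - 2 = 1)
1/(T(t(-1, -2)) + 798) = 1/(4*1² + 798) = 1/(4*1 + 798) = 1/(4 + 798) = 1/802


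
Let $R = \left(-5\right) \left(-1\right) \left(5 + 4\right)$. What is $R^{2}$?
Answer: $2025$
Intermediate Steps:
$R = 45$ ($R = 5 \cdot 9 = 45$)
$R^{2} = 45^{2} = 2025$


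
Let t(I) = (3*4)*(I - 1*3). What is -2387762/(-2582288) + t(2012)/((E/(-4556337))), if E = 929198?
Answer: -70911767386111793/599864211256 ≈ -1.1821e+5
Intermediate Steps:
t(I) = -36 + 12*I (t(I) = 12*(I - 3) = 12*(-3 + I) = -36 + 12*I)
-2387762/(-2582288) + t(2012)/((E/(-4556337))) = -2387762/(-2582288) + (-36 + 12*2012)/((929198/(-4556337))) = -2387762*(-1/2582288) + (-36 + 24144)/((929198*(-1/4556337))) = 1193881/1291144 + 24108/(-929198/4556337) = 1193881/1291144 + 24108*(-4556337/929198) = 1193881/1291144 - 54922086198/464599 = -70911767386111793/599864211256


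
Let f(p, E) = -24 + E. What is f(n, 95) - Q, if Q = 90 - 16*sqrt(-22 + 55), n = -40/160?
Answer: -19 + 16*sqrt(33) ≈ 72.913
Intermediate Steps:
n = -1/4 (n = -40*1/160 = -1/4 ≈ -0.25000)
Q = 90 - 16*sqrt(33) ≈ -1.9130
f(n, 95) - Q = (-24 + 95) - (90 - 16*sqrt(33)) = 71 + (-90 + 16*sqrt(33)) = -19 + 16*sqrt(33)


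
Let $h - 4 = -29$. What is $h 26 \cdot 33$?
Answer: $-21450$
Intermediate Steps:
$h = -25$ ($h = 4 - 29 = -25$)
$h 26 \cdot 33 = \left(-25\right) 26 \cdot 33 = \left(-650\right) 33 = -21450$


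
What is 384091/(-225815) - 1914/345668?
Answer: -66600088849/39028509710 ≈ -1.7064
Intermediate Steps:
384091/(-225815) - 1914/345668 = 384091*(-1/225815) - 1914*1/345668 = -384091/225815 - 957/172834 = -66600088849/39028509710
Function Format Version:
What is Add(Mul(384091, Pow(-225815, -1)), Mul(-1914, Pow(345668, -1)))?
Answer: Rational(-66600088849, 39028509710) ≈ -1.7064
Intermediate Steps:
Add(Mul(384091, Pow(-225815, -1)), Mul(-1914, Pow(345668, -1))) = Add(Mul(384091, Rational(-1, 225815)), Mul(-1914, Rational(1, 345668))) = Add(Rational(-384091, 225815), Rational(-957, 172834)) = Rational(-66600088849, 39028509710)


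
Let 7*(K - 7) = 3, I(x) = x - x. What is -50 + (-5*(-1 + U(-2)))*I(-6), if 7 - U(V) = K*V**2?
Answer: -50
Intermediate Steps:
I(x) = 0
K = 52/7 (K = 7 + (1/7)*3 = 7 + 3/7 = 52/7 ≈ 7.4286)
U(V) = 7 - 52*V**2/7
-50 + (-5*(-1 + U(-2)))*I(-6) = -50 - 5*(-1 + (7 - 52/7*(-2)**2))*0 = -50 - 5*(-1 + (7 - 52/7*4))*0 = -50 - 5*(-1 + (7 - 208/7))*0 = -50 - 5*(-1 - 159/7)*0 = -50 - 5*(-166/7)*0 = -50 + (830/7)*0 = -50 + 0 = -50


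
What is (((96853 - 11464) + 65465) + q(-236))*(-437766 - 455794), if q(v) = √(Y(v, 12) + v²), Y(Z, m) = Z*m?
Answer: -134797100240 - 7148480*√826 ≈ -1.3500e+11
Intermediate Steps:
q(v) = √(v² + 12*v) (q(v) = √(v*12 + v²) = √(12*v + v²) = √(v² + 12*v))
(((96853 - 11464) + 65465) + q(-236))*(-437766 - 455794) = (((96853 - 11464) + 65465) + √(-236*(12 - 236)))*(-437766 - 455794) = ((85389 + 65465) + √(-236*(-224)))*(-893560) = (150854 + √52864)*(-893560) = (150854 + 8*√826)*(-893560) = -134797100240 - 7148480*√826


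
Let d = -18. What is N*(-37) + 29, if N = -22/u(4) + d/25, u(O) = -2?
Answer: -8784/25 ≈ -351.36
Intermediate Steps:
N = 257/25 (N = -22/(-2) - 18/25 = -22*(-½) - 18*1/25 = 11 - 18/25 = 257/25 ≈ 10.280)
N*(-37) + 29 = (257/25)*(-37) + 29 = -9509/25 + 29 = -8784/25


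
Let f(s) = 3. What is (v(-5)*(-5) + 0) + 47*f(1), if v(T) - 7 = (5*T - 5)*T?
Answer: -644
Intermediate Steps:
v(T) = 7 + T*(-5 + 5*T) (v(T) = 7 + (5*T - 5)*T = 7 + (-5 + 5*T)*T = 7 + T*(-5 + 5*T))
(v(-5)*(-5) + 0) + 47*f(1) = ((7 - 5*(-5) + 5*(-5)²)*(-5) + 0) + 47*3 = ((7 + 25 + 5*25)*(-5) + 0) + 141 = ((7 + 25 + 125)*(-5) + 0) + 141 = (157*(-5) + 0) + 141 = (-785 + 0) + 141 = -785 + 141 = -644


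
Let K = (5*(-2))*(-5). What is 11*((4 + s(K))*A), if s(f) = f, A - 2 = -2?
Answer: 0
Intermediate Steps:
K = 50 (K = -10*(-5) = 50)
A = 0 (A = 2 - 2 = 0)
11*((4 + s(K))*A) = 11*((4 + 50)*0) = 11*(54*0) = 11*0 = 0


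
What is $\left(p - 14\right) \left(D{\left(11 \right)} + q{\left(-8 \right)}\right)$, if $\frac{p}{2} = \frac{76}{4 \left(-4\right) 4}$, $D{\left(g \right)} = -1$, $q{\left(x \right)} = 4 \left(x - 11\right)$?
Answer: $\frac{10087}{8} \approx 1260.9$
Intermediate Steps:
$q{\left(x \right)} = -44 + 4 x$ ($q{\left(x \right)} = 4 \left(-11 + x\right) = -44 + 4 x$)
$p = - \frac{19}{8}$ ($p = 2 \frac{76}{4 \left(-4\right) 4} = 2 \frac{76}{\left(-16\right) 4} = 2 \frac{76}{-64} = 2 \cdot 76 \left(- \frac{1}{64}\right) = 2 \left(- \frac{19}{16}\right) = - \frac{19}{8} \approx -2.375$)
$\left(p - 14\right) \left(D{\left(11 \right)} + q{\left(-8 \right)}\right) = \left(- \frac{19}{8} - 14\right) \left(-1 + \left(-44 + 4 \left(-8\right)\right)\right) = - \frac{131 \left(-1 - 76\right)}{8} = \left(- \frac{131}{8}\right) \left(-77\right) = \frac{10087}{8}$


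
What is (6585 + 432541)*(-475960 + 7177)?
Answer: -205854803658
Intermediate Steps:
(6585 + 432541)*(-475960 + 7177) = 439126*(-468783) = -205854803658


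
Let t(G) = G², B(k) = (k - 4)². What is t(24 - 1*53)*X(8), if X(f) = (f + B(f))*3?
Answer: 60552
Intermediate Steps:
B(k) = (-4 + k)²
X(f) = 3*f + 3*(-4 + f)² (X(f) = (f + (-4 + f)²)*3 = 3*f + 3*(-4 + f)²)
t(24 - 1*53)*X(8) = (24 - 1*53)²*(3*8 + 3*(-4 + 8)²) = (24 - 53)²*(24 + 3*4²) = (-29)²*(24 + 3*16) = 841*(24 + 48) = 841*72 = 60552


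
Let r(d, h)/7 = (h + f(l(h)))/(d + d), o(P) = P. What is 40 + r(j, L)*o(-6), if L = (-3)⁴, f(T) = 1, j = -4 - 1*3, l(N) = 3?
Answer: 286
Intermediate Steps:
j = -7 (j = -4 - 3 = -7)
L = 81
r(d, h) = 7*(1 + h)/(2*d) (r(d, h) = 7*((h + 1)/(d + d)) = 7*((1 + h)/((2*d))) = 7*((1 + h)*(1/(2*d))) = 7*((1 + h)/(2*d)) = 7*(1 + h)/(2*d))
40 + r(j, L)*o(-6) = 40 + ((7/2)*(1 + 81)/(-7))*(-6) = 40 + ((7/2)*(-⅐)*82)*(-6) = 40 - 41*(-6) = 40 + 246 = 286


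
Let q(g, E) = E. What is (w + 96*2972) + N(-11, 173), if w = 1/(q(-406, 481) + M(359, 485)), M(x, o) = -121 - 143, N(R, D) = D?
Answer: 61950246/217 ≈ 2.8549e+5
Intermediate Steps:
M(x, o) = -264
w = 1/217 (w = 1/(481 - 264) = 1/217 ≈ 0.0046083)
(w + 96*2972) + N(-11, 173) = (1/217 + 96*2972) + 173 = (1/217 + 285312) + 173 = 61912705/217 + 173 = 61950246/217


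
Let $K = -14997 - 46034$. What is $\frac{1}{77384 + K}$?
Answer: $\frac{1}{16353} \approx 6.1151 \cdot 10^{-5}$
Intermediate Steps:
$K = -61031$ ($K = -14997 - 46034 = -61031$)
$\frac{1}{77384 + K} = \frac{1}{77384 - 61031} = \frac{1}{16353}$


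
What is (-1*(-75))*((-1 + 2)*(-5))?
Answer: -375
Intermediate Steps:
(-1*(-75))*((-1 + 2)*(-5)) = 75*(1*(-5)) = 75*(-5) = -375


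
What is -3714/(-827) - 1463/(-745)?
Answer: 3976831/616115 ≈ 6.4547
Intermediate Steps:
-3714/(-827) - 1463/(-745) = -3714*(-1/827) - 1463*(-1/745) = 3714/827 + 1463/745 = 3976831/616115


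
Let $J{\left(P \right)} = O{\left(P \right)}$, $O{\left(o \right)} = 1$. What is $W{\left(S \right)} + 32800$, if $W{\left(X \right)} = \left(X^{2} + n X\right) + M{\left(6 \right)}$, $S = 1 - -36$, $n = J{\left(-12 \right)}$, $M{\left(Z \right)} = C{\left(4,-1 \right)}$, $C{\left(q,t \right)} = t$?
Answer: $34205$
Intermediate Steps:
$M{\left(Z \right)} = -1$
$J{\left(P \right)} = 1$
$n = 1$
$S = 37$ ($S = 1 + 36 = 37$)
$W{\left(X \right)} = -1 + X + X^{2}$ ($W{\left(X \right)} = \left(X^{2} + 1 X\right) - 1 = \left(X^{2} + X\right) - 1 = \left(X + X^{2}\right) - 1 = -1 + X + X^{2}$)
$W{\left(S \right)} + 32800 = \left(-1 + 37 + 37^{2}\right) + 32800 = \left(-1 + 37 + 1369\right) + 32800 = 1405 + 32800 = 34205$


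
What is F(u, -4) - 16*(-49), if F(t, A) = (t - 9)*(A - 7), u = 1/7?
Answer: 6170/7 ≈ 881.43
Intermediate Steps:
u = 1/7 ≈ 0.14286
F(t, A) = (-9 + t)*(-7 + A)
F(u, -4) - 16*(-49) = (63 - 9*(-4) - 7*1/7 - 4*1/7) - 16*(-49) = (63 + 36 - 1 - 4/7) + 784 = 682/7 + 784 = 6170/7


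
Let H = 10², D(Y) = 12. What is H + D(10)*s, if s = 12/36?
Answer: 104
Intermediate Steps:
s = ⅓ (s = 12*(1/36) = ⅓ ≈ 0.33333)
H = 100
H + D(10)*s = 100 + 12*(⅓) = 100 + 4 = 104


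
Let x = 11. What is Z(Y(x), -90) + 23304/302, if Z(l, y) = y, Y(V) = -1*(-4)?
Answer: -1938/151 ≈ -12.834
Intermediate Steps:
Y(V) = 4
Z(Y(x), -90) + 23304/302 = -90 + 23304/302 = -90 + 23304*(1/302) = -90 + 11652/151 = -1938/151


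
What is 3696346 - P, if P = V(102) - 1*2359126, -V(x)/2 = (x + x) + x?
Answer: 6056084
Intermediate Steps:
V(x) = -6*x (V(x) = -2*((x + x) + x) = -2*(2*x + x) = -6*x)
P = -2359738 (P = -6*102 - 1*2359126 = -612 - 2359126 = -2359738)
3696346 - P = 3696346 - 1*(-2359738) = 3696346 + 2359738 = 6056084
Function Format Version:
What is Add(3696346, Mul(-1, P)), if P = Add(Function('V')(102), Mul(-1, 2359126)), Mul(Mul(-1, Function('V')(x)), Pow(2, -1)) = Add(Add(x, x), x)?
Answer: 6056084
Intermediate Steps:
Function('V')(x) = Mul(-6, x) (Function('V')(x) = Mul(-2, Add(Add(x, x), x)) = Mul(-2, Add(Mul(2, x), x)) = Mul(-2, Mul(3, x)) = Mul(-6, x))
P = -2359738 (P = Add(Mul(-6, 102), Mul(-1, 2359126)) = Add(-612, -2359126) = -2359738)
Add(3696346, Mul(-1, P)) = Add(3696346, Mul(-1, -2359738)) = Add(3696346, 2359738) = 6056084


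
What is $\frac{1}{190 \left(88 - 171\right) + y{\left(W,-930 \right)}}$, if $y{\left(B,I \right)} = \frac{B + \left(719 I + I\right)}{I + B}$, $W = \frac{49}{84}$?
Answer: $- \frac{11153}{167847617} \approx -6.6447 \cdot 10^{-5}$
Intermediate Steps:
$W = \frac{7}{12}$ ($W = 49 \cdot \frac{1}{84} = \frac{7}{12} \approx 0.58333$)
$y{\left(B,I \right)} = \frac{B + 720 I}{B + I}$
$\frac{1}{190 \left(88 - 171\right) + y{\left(W,-930 \right)}} = \frac{1}{190 \left(88 - 171\right) + \frac{\frac{7}{12} + 720 \left(-930\right)}{\frac{7}{12} - 930}} = \frac{1}{190 \left(-83\right) + \frac{\frac{7}{12} - 669600}{- \frac{11153}{12}}} = \frac{1}{-15770 - - \frac{8035193}{11153}} = \frac{1}{-15770 + \frac{8035193}{11153}} = \frac{1}{- \frac{167847617}{11153}} = - \frac{11153}{167847617}$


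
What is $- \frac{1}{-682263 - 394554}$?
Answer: $\frac{1}{1076817} \approx 9.2866 \cdot 10^{-7}$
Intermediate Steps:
$- \frac{1}{-682263 - 394554} = - \frac{1}{-1076817} = \left(-1\right) \left(- \frac{1}{1076817}\right) = \frac{1}{1076817}$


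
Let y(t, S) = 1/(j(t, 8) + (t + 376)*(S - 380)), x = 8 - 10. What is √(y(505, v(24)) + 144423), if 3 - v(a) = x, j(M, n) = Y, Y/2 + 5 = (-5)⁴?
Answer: 2*√3911330417467510/329135 ≈ 380.03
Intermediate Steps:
Y = 1240 (Y = -10 + 2*(-5)⁴ = -10 + 2*625 = -10 + 1250 = 1240)
x = -2
j(M, n) = 1240
v(a) = 5 (v(a) = 3 - 1*(-2) = 3 + 2 = 5)
y(t, S) = 1/(1240 + (-380 + S)*(376 + t)) (y(t, S) = 1/(1240 + (t + 376)*(S - 380)) = 1/(1240 + (376 + t)*(-380 + S)) = 1/(1240 + (-380 + S)*(376 + t)))
√(y(505, v(24)) + 144423) = √(1/(-141640 - 380*505 + 376*5 + 5*505) + 144423) = √(1/(-141640 - 191900 + 1880 + 2525) + 144423) = √(1/(-329135) + 144423) = √(-1/329135 + 144423) = √(47534664104/329135) = 2*√3911330417467510/329135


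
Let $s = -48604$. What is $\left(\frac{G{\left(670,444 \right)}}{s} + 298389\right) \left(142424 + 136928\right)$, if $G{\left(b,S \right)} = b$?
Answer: $\frac{1012853410497668}{12151} \approx 8.3356 \cdot 10^{10}$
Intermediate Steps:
$\left(\frac{G{\left(670,444 \right)}}{s} + 298389\right) \left(142424 + 136928\right) = \left(\frac{670}{-48604} + 298389\right) \left(142424 + 136928\right) = \left(670 \left(- \frac{1}{48604}\right) + 298389\right) 279352 = \left(- \frac{335}{24302} + 298389\right) 279352 = \frac{7251449143}{24302} \cdot 279352 = \frac{1012853410497668}{12151}$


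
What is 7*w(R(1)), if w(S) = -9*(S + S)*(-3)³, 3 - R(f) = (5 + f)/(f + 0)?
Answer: -10206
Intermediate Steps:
R(f) = 3 - (5 + f)/f (R(f) = 3 - (5 + f)/(f + 0) = 3 - (5 + f)/f)
w(S) = 486*S (w(S) = -18*S*(-27) = 486*S)
7*w(R(1)) = 7*(486*(2 - 5/1)) = 7*(486*(2 - 5*1)) = 7*(486*(2 - 5)) = 7*(486*(-3)) = 7*(-1458) = -10206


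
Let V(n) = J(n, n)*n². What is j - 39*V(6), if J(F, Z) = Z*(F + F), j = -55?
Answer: -101143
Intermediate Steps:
J(F, Z) = 2*F*Z (J(F, Z) = Z*(2*F) = 2*F*Z)
V(n) = 2*n⁴ (V(n) = (2*n*n)*n² = (2*n²)*n² = 2*n⁴)
j - 39*V(6) = -55 - 78*6⁴ = -55 - 78*1296 = -55 - 39*2592 = -55 - 101088 = -101143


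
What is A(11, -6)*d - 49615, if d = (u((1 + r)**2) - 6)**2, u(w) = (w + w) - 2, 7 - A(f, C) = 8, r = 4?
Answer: -51379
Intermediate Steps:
A(f, C) = -1 (A(f, C) = 7 - 1*8 = 7 - 8 = -1)
u(w) = -2 + 2*w (u(w) = 2*w - 2 = -2 + 2*w)
d = 1764 (d = ((-2 + 2*(1 + 4)**2) - 6)**2 = ((-2 + 2*5**2) - 6)**2 = ((-2 + 2*25) - 6)**2 = ((-2 + 50) - 6)**2 = (48 - 6)**2 = 42**2 = 1764)
A(11, -6)*d - 49615 = -1*1764 - 49615 = -1764 - 49615 = -51379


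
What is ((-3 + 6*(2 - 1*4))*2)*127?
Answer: -3810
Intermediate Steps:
((-3 + 6*(2 - 1*4))*2)*127 = ((-3 + 6*(2 - 4))*2)*127 = ((-3 + 6*(-2))*2)*127 = ((-3 - 12)*2)*127 = -15*2*127 = -30*127 = -3810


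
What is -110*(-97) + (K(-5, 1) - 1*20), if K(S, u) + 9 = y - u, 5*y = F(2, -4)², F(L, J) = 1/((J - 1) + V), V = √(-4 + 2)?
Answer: (532000*√2 + 1223601*I)/(5*(10*√2 + 23*I)) ≈ 10640.0 + 0.0038795*I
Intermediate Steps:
V = I*√2 (V = √(-2) = I*√2 ≈ 1.4142*I)
F(L, J) = 1/(-1 + J + I*√2) (F(L, J) = 1/((J - 1) + I*√2) = 1/((-1 + J) + I*√2) = 1/(-1 + J + I*√2))
y = 1/(5*(-5 + I*√2)²) (y = (1/(-1 - 4 + I*√2))²/5 = (1/(-5 + I*√2))²/5 = 1/(5*(-5 + I*√2)²) ≈ 0.00631 + 0.0038799*I)
K(S, u) = -9 - u + I/(5*(10*√2 + 23*I)) (K(S, u) = -9 + (I/(5*(10*√2 + 23*I)) - u) = -9 + (-u + I/(5*(10*√2 + 23*I))) = -9 - u + I/(5*(10*√2 + 23*I)))
-110*(-97) + (K(-5, 1) - 1*20) = -110*(-97) + ((-9 - 1*1 + 1/(5*(5 - I*√2)²)) - 1*20) = 10670 + ((-9 - 1 + 1/(5*(5 - I*√2)²)) - 20) = 10670 + ((-10 + 1/(5*(5 - I*√2)²)) - 20) = 10670 + (-30 + 1/(5*(5 - I*√2)²)) = 10640 + 1/(5*(5 - I*√2)²)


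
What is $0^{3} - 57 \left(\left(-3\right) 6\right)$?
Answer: $1026$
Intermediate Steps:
$0^{3} - 57 \left(\left(-3\right) 6\right) = 0 - -1026 = 0 + 1026 = 1026$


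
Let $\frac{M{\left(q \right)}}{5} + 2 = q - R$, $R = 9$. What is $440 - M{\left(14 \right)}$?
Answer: $425$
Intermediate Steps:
$M{\left(q \right)} = -55 + 5 q$ ($M{\left(q \right)} = -10 + 5 \left(q - 9\right) = -10 + 5 \left(-9 + q\right) = -10 + \left(-45 + 5 q\right) = -55 + 5 q$)
$440 - M{\left(14 \right)} = 440 - \left(-55 + 5 \cdot 14\right) = 440 - \left(-55 + 70\right) = 440 - 15 = 425$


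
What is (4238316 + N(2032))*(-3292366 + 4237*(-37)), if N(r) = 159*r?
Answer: -15732898185540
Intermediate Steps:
(4238316 + N(2032))*(-3292366 + 4237*(-37)) = (4238316 + 159*2032)*(-3292366 + 4237*(-37)) = (4238316 + 323088)*(-3292366 - 156769) = 4561404*(-3449135) = -15732898185540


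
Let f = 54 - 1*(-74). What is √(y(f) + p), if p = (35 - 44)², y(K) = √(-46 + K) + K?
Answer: √(209 + √82) ≈ 14.767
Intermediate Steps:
f = 128 (f = 54 + 74 = 128)
y(K) = K + √(-46 + K)
p = 81 (p = (-9)² = 81)
√(y(f) + p) = √((128 + √(-46 + 128)) + 81) = √((128 + √82) + 81) = √(209 + √82)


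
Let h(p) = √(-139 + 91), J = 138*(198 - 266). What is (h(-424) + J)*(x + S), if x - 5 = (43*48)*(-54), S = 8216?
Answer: 968757240 - 412940*I*√3 ≈ 9.6876e+8 - 7.1523e+5*I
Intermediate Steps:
J = -9384 (J = 138*(-68) = -9384)
x = -111451 (x = 5 + (43*48)*(-54) = 5 + 2064*(-54) = 5 - 111456 = -111451)
h(p) = 4*I*√3 (h(p) = √(-48) = 4*I*√3)
(h(-424) + J)*(x + S) = (4*I*√3 - 9384)*(-111451 + 8216) = (-9384 + 4*I*√3)*(-103235) = 968757240 - 412940*I*√3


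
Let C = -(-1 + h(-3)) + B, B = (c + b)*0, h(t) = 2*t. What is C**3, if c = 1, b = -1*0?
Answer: 343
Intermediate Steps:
b = 0
B = 0 (B = (1 + 0)*0 = 1*0 = 0)
C = 7 (C = -(-1 + 2*(-3)) + 0 = -(-1 - 6) + 0 = -(-7) + 0 = -1*(-7) + 0 = 7 + 0 = 7)
C**3 = 7**3 = 343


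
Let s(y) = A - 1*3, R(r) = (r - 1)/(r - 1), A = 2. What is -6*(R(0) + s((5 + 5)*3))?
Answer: 0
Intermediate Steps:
R(r) = 1 (R(r) = (-1 + r)/(-1 + r) = 1)
s(y) = -1 (s(y) = 2 - 1*3 = 2 - 3 = -1)
-6*(R(0) + s((5 + 5)*3)) = -6*(1 - 1) = -6*0 = 0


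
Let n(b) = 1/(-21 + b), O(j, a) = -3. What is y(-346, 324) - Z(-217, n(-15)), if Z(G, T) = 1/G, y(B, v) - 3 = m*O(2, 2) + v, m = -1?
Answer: 71611/217 ≈ 330.00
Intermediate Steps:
y(B, v) = 6 + v (y(B, v) = 3 + (-1*(-3) + v) = 3 + (3 + v) = 6 + v)
y(-346, 324) - Z(-217, n(-15)) = (6 + 324) - 1/(-217) = 330 - 1*(-1/217) = 330 + 1/217 = 71611/217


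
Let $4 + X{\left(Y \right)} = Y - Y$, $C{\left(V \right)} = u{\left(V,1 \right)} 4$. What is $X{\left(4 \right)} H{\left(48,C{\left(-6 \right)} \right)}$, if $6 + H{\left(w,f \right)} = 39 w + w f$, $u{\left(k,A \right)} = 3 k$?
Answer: $6360$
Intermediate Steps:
$C{\left(V \right)} = 12 V$ ($C{\left(V \right)} = 3 V 4 = 12 V$)
$H{\left(w,f \right)} = -6 + 39 w + f w$ ($H{\left(w,f \right)} = -6 + \left(39 w + w f\right) = -6 + \left(39 w + f w\right) = -6 + 39 w + f w$)
$X{\left(Y \right)} = -4$ ($X{\left(Y \right)} = -4 + \left(Y - Y\right) = -4 + 0 = -4$)
$X{\left(4 \right)} H{\left(48,C{\left(-6 \right)} \right)} = - 4 \left(-6 + 39 \cdot 48 + 12 \left(-6\right) 48\right) = - 4 \left(-6 + 1872 - 3456\right) = \left(-4\right) \left(-1590\right) = 6360$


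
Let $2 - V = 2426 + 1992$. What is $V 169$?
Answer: $-746304$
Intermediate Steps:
$V = -4416$ ($V = 2 - \left(2426 + 1992\right) = 2 - 4418 = -4416$)
$V 169 = \left(-4416\right) 169 = -746304$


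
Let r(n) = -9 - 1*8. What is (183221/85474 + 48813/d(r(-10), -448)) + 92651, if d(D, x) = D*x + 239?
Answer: 62211332557087/671398270 ≈ 92659.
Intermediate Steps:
r(n) = -17 (r(n) = -9 - 8 = -17)
d(D, x) = 239 + D*x
(183221/85474 + 48813/d(r(-10), -448)) + 92651 = (183221/85474 + 48813/(239 - 17*(-448))) + 92651 = (183221*(1/85474) + 48813/(239 + 7616)) + 92651 = (183221/85474 + 48813/7855) + 92651 = 5611443317/671398270 + 92651 = 62211332557087/671398270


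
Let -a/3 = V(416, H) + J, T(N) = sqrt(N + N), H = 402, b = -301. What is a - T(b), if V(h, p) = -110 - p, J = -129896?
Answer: 391224 - I*sqrt(602) ≈ 3.9122e+5 - 24.536*I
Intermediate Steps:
T(N) = sqrt(2)*sqrt(N) (T(N) = sqrt(2*N) = sqrt(2)*sqrt(N))
a = 391224 (a = -3*((-110 - 1*402) - 129896) = -3*((-110 - 402) - 129896) = -3*(-512 - 129896) = -3*(-130408) = 391224)
a - T(b) = 391224 - sqrt(2)*sqrt(-301) = 391224 - sqrt(2)*I*sqrt(301) = 391224 - I*sqrt(602)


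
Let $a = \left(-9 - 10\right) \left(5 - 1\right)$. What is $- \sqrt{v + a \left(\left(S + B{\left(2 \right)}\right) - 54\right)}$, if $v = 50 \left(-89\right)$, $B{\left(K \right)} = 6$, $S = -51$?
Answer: $- \sqrt{3074} \approx -55.444$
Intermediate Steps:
$a = -76$ ($a = \left(-19\right) 4 = -76$)
$v = -4450$
$- \sqrt{v + a \left(\left(S + B{\left(2 \right)}\right) - 54\right)} = - \sqrt{-4450 - 76 \left(\left(-51 + 6\right) - 54\right)} = - \sqrt{-4450 - 76 \left(-45 - 54\right)} = - \sqrt{-4450 - -7524} = - \sqrt{-4450 + 7524} = - \sqrt{3074}$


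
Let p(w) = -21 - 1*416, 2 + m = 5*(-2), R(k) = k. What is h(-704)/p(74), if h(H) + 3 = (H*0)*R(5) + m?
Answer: 15/437 ≈ 0.034325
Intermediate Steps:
m = -12 (m = -2 + 5*(-2) = -2 - 10 = -12)
h(H) = -15 (h(H) = -3 + ((H*0)*5 - 12) = -3 + (0*5 - 12) = -3 + (0 - 12) = -3 - 12 = -15)
p(w) = -437 (p(w) = -21 - 416 = -437)
h(-704)/p(74) = -15/(-437) = -15*(-1/437) = 15/437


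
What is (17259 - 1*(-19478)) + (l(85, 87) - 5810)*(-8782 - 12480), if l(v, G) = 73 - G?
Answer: 123866625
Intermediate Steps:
(17259 - 1*(-19478)) + (l(85, 87) - 5810)*(-8782 - 12480) = (17259 - 1*(-19478)) + ((73 - 1*87) - 5810)*(-8782 - 12480) = (17259 + 19478) + ((73 - 87) - 5810)*(-21262) = 36737 + (-14 - 5810)*(-21262) = 36737 - 5824*(-21262) = 36737 + 123829888 = 123866625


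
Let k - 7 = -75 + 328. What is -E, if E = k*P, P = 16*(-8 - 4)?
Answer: 49920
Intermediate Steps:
k = 260 (k = 7 + (-75 + 328) = 7 + 253 = 260)
P = -192 (P = 16*(-12) = -192)
E = -49920 (E = 260*(-192) = -49920)
-E = -1*(-49920) = 49920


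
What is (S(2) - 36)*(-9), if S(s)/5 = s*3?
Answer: 54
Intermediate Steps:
S(s) = 15*s (S(s) = 5*(s*3) = 5*(3*s) = 15*s)
(S(2) - 36)*(-9) = (15*2 - 36)*(-9) = (30 - 36)*(-9) = -6*(-9) = 54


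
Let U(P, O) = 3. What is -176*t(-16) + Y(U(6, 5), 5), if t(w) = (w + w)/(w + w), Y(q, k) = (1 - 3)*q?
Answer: -182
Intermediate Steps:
Y(q, k) = -2*q
t(w) = 1 (t(w) = (2*w)/((2*w)) = (2*w)*(1/(2*w)) = 1)
-176*t(-16) + Y(U(6, 5), 5) = -176*1 - 2*3 = -176 - 6 = -182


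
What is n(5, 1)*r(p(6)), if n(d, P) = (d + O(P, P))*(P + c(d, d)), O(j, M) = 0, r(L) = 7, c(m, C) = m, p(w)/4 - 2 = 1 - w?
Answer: 210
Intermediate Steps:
p(w) = 12 - 4*w (p(w) = 8 + 4*(1 - w) = 8 + (4 - 4*w) = 12 - 4*w)
n(d, P) = d*(P + d) (n(d, P) = (d + 0)*(P + d) = d*(P + d))
n(5, 1)*r(p(6)) = (5*(1 + 5))*7 = (5*6)*7 = 30*7 = 210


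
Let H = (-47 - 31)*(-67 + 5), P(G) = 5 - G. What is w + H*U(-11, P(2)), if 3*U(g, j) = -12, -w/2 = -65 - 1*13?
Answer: -19188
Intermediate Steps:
w = 156 (w = -2*(-65 - 1*13) = -2*(-65 - 13) = -2*(-78) = 156)
U(g, j) = -4 (U(g, j) = (⅓)*(-12) = -4)
H = 4836 (H = -78*(-62) = 4836)
w + H*U(-11, P(2)) = 156 + 4836*(-4) = 156 - 19344 = -19188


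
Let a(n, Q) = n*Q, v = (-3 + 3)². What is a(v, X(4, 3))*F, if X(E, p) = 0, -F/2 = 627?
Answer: 0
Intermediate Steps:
F = -1254 (F = -2*627 = -1254)
v = 0 (v = 0² = 0)
a(n, Q) = Q*n
a(v, X(4, 3))*F = (0*0)*(-1254) = 0*(-1254) = 0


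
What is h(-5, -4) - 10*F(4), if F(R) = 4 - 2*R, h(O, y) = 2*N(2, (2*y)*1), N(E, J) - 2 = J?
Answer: 28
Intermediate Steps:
N(E, J) = 2 + J
h(O, y) = 4 + 4*y (h(O, y) = 2*(2 + (2*y)*1) = 2*(2 + 2*y) = 4 + 4*y)
h(-5, -4) - 10*F(4) = (4 + 4*(-4)) - 10*(4 - 2*4) = (4 - 16) - 10*(4 - 8) = -12 - 10*(-4) = -12 + 40 = 28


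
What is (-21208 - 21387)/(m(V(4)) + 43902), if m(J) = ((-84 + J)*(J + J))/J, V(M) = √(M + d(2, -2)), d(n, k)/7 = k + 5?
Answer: -42595/43744 ≈ -0.97373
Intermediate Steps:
d(n, k) = 35 + 7*k (d(n, k) = 7*(k + 5) = 7*(5 + k) = 35 + 7*k)
V(M) = √(21 + M) (V(M) = √(M + (35 + 7*(-2))) = √(M + (35 - 14)) = √(M + 21) = √(21 + M))
m(J) = -168 + 2*J (m(J) = ((-84 + J)*(2*J))/J = (2*J*(-84 + J))/J = -168 + 2*J)
(-21208 - 21387)/(m(V(4)) + 43902) = (-21208 - 21387)/((-168 + 2*√(21 + 4)) + 43902) = -42595/((-168 + 2*√25) + 43902) = -42595/((-168 + 2*5) + 43902) = -42595/((-168 + 10) + 43902) = -42595/(-158 + 43902) = -42595/43744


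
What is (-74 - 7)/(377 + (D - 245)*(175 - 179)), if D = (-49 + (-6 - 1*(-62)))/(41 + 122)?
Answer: -4401/73721 ≈ -0.059698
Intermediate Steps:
D = 7/163 (D = (-49 + (-6 + 62))/163 = (-49 + 56)*(1/163) = 7*(1/163) = 7/163 ≈ 0.042945)
(-74 - 7)/(377 + (D - 245)*(175 - 179)) = (-74 - 7)/(377 + (7/163 - 245)*(175 - 179)) = -81/(377 - 39928/163*(-4)) = -81/(377 + 159712/163) = -81/221163/163 = -81*163/221163 = -4401/73721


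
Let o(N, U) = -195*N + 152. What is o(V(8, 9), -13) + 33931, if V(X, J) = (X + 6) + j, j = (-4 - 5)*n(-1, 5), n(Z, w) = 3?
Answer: 36618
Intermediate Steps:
j = -27 (j = (-4 - 5)*3 = -9*3 = -27)
V(X, J) = -21 + X (V(X, J) = (X + 6) - 27 = (6 + X) - 27 = -21 + X)
o(N, U) = 152 - 195*N
o(V(8, 9), -13) + 33931 = (152 - 195*(-21 + 8)) + 33931 = (152 - 195*(-13)) + 33931 = (152 + 2535) + 33931 = 2687 + 33931 = 36618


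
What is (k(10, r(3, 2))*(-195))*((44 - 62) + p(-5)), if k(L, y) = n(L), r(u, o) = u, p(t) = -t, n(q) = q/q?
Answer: 2535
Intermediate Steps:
n(q) = 1
k(L, y) = 1
(k(10, r(3, 2))*(-195))*((44 - 62) + p(-5)) = (1*(-195))*((44 - 62) - 1*(-5)) = -195*(-18 + 5) = -195*(-13) = 2535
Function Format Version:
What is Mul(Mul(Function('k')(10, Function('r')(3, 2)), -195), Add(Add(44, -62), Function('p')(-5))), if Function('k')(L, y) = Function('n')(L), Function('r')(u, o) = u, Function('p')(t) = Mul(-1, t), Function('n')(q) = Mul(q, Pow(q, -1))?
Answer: 2535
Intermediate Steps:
Function('n')(q) = 1
Function('k')(L, y) = 1
Mul(Mul(Function('k')(10, Function('r')(3, 2)), -195), Add(Add(44, -62), Function('p')(-5))) = Mul(Mul(1, -195), Add(Add(44, -62), Mul(-1, -5))) = Mul(-195, Add(-18, 5)) = Mul(-195, -13) = 2535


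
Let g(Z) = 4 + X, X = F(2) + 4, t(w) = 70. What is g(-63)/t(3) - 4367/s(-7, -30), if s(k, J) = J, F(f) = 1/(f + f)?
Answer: 24475/168 ≈ 145.68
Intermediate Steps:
F(f) = 1/(2*f)
X = 17/4 (X = (½)/2 + 4 = (½)*(½) + 4 = ¼ + 4 = 17/4 ≈ 4.2500)
g(Z) = 33/4 (g(Z) = 4 + 17/4 = 33/4)
g(-63)/t(3) - 4367/s(-7, -30) = (33/4)/70 - 4367/(-30) = (33/4)*(1/70) - 4367*(-1/30) = 33/280 + 4367/30 = 24475/168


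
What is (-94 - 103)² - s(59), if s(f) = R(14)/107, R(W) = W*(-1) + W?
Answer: 38809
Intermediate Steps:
R(W) = 0 (R(W) = -W + W = 0)
s(f) = 0 (s(f) = 0/107 = 0*(1/107) = 0)
(-94 - 103)² - s(59) = (-94 - 103)² - 1*0 = (-197)² + 0 = 38809 + 0 = 38809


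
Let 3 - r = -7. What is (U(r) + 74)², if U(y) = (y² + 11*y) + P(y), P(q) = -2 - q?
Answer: 73984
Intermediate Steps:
r = 10 (r = 3 - 1*(-7) = 3 + 7 = 10)
U(y) = -2 + y² + 10*y (U(y) = (y² + 11*y) + (-2 - y) = -2 + y² + 10*y)
(U(r) + 74)² = ((-2 + 10² + 10*10) + 74)² = ((-2 + 100 + 100) + 74)² = (198 + 74)² = 272² = 73984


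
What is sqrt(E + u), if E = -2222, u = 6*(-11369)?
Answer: 2*I*sqrt(17609) ≈ 265.4*I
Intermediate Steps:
u = -68214
sqrt(E + u) = sqrt(-2222 - 68214) = sqrt(-70436) = 2*I*sqrt(17609)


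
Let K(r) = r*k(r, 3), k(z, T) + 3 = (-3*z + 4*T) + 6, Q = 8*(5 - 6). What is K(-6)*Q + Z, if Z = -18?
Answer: 1566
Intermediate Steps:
Q = -8 (Q = 8*(-1) = -8)
k(z, T) = 3 - 3*z + 4*T (k(z, T) = -3 + ((-3*z + 4*T) + 6) = -3 + (6 - 3*z + 4*T) = 3 - 3*z + 4*T)
K(r) = r*(15 - 3*r) (K(r) = r*(3 - 3*r + 4*3) = r*(3 - 3*r + 12) = r*(15 - 3*r))
K(-6)*Q + Z = (3*(-6)*(5 - 1*(-6)))*(-8) - 18 = (3*(-6)*(5 + 6))*(-8) - 18 = (3*(-6)*11)*(-8) - 18 = -198*(-8) - 18 = 1584 - 18 = 1566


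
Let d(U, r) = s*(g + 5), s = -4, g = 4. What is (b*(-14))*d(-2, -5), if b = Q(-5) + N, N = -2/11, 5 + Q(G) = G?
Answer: -56448/11 ≈ -5131.6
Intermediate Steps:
Q(G) = -5 + G
N = -2/11 (N = -2*1/11 = -2/11 ≈ -0.18182)
d(U, r) = -36 (d(U, r) = -4*(4 + 5) = -4*9 = -36)
b = -112/11 (b = (-5 - 5) - 2/11 = -10 - 2/11 = -112/11 ≈ -10.182)
(b*(-14))*d(-2, -5) = -112/11*(-14)*(-36) = (1568/11)*(-36) = -56448/11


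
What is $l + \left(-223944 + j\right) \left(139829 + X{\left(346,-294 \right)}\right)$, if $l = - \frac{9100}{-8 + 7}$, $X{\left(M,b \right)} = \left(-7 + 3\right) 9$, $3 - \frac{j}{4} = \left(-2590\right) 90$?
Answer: $99038876224$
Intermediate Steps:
$j = 932412$ ($j = 12 - 4 \left(\left(-2590\right) 90\right) = 12 - -932400 = 12 + 932400 = 932412$)
$X{\left(M,b \right)} = -36$ ($X{\left(M,b \right)} = \left(-4\right) 9 = -36$)
$l = 9100$ ($l = - \frac{9100}{-1} = \left(-9100\right) \left(-1\right) = 9100$)
$l + \left(-223944 + j\right) \left(139829 + X{\left(346,-294 \right)}\right) = 9100 + \left(-223944 + 932412\right) \left(139829 - 36\right) = 9100 + 708468 \cdot 139793 = 9100 + 99038867124 = 99038876224$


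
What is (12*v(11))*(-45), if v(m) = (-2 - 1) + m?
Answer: -4320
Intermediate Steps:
v(m) = -3 + m
(12*v(11))*(-45) = (12*(-3 + 11))*(-45) = (12*8)*(-45) = 96*(-45) = -4320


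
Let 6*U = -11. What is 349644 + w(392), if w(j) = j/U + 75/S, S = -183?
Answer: 234467377/671 ≈ 3.4943e+5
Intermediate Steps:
U = -11/6 (U = (⅙)*(-11) = -11/6 ≈ -1.8333)
w(j) = -25/61 - 6*j/11 (w(j) = j/(-11/6) + 75/(-183) = j*(-6/11) + 75*(-1/183) = -6*j/11 - 25/61 = -25/61 - 6*j/11)
349644 + w(392) = 349644 + (-25/61 - 6/11*392) = 349644 + (-25/61 - 2352/11) = 349644 - 143747/671 = 234467377/671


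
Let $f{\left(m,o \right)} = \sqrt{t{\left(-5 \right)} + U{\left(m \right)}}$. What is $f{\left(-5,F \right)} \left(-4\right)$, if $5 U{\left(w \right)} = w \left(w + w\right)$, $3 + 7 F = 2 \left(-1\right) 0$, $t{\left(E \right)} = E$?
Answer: $- 4 \sqrt{5} \approx -8.9443$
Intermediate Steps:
$F = - \frac{3}{7}$ ($F = - \frac{3}{7} + \frac{2 \left(-1\right) 0}{7} = - \frac{3}{7} + \frac{\left(-2\right) 0}{7} = - \frac{3}{7} + \frac{1}{7} \cdot 0 = - \frac{3}{7} + 0 = - \frac{3}{7} \approx -0.42857$)
$U{\left(w \right)} = \frac{2 w^{2}}{5}$ ($U{\left(w \right)} = \frac{w \left(w + w\right)}{5} = \frac{w 2 w}{5} = \frac{2 w^{2}}{5}$)
$f{\left(m,o \right)} = \sqrt{-5 + \frac{2 m^{2}}{5}}$
$f{\left(-5,F \right)} \left(-4\right) = \frac{\sqrt{-125 + 10 \left(-5\right)^{2}}}{5} \left(-4\right) = \frac{\sqrt{-125 + 10 \cdot 25}}{5} \left(-4\right) = \frac{\sqrt{-125 + 250}}{5} \left(-4\right) = \frac{\sqrt{125}}{5} \left(-4\right) = \frac{5 \sqrt{5}}{5} \left(-4\right) = \sqrt{5} \left(-4\right) = - 4 \sqrt{5}$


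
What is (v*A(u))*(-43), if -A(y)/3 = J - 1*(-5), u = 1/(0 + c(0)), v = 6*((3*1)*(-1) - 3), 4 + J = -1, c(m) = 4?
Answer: 0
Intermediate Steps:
J = -5 (J = -4 - 1 = -5)
v = -36 (v = 6*(3*(-1) - 3) = 6*(-3 - 3) = 6*(-6) = -36)
u = ¼ (u = 1/(0 + 4) = 1/4 = ¼ ≈ 0.25000)
A(y) = 0 (A(y) = -3*(-5 - 1*(-5)) = -3*(-5 + 5) = -3*0 = 0)
(v*A(u))*(-43) = -36*0*(-43) = 0*(-43) = 0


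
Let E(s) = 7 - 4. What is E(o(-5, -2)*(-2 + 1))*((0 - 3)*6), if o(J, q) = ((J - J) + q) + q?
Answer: -54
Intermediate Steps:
o(J, q) = 2*q (o(J, q) = (0 + q) + q = q + q = 2*q)
E(s) = 3
E(o(-5, -2)*(-2 + 1))*((0 - 3)*6) = 3*((0 - 3)*6) = 3*(-3*6) = 3*(-18) = -54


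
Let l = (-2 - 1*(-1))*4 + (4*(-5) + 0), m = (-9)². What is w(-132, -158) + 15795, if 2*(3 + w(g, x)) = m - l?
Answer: 31689/2 ≈ 15845.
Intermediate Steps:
m = 81
l = -24 (l = (-2 + 1)*4 + (-20 + 0) = -1*4 - 20 = -4 - 20 = -24)
w(g, x) = 99/2 (w(g, x) = -3 + (81 - 1*(-24))/2 = -3 + (81 + 24)/2 = -3 + (½)*105 = -3 + 105/2 = 99/2)
w(-132, -158) + 15795 = 99/2 + 15795 = 31689/2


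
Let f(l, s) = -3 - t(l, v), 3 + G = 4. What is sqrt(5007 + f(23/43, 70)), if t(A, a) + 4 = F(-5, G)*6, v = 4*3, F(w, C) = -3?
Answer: sqrt(5026) ≈ 70.894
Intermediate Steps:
G = 1 (G = -3 + 4 = 1)
v = 12
t(A, a) = -22 (t(A, a) = -4 - 3*6 = -4 - 18 = -22)
f(l, s) = 19 (f(l, s) = -3 - 1*(-22) = -3 + 22 = 19)
sqrt(5007 + f(23/43, 70)) = sqrt(5007 + 19) = sqrt(5026)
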